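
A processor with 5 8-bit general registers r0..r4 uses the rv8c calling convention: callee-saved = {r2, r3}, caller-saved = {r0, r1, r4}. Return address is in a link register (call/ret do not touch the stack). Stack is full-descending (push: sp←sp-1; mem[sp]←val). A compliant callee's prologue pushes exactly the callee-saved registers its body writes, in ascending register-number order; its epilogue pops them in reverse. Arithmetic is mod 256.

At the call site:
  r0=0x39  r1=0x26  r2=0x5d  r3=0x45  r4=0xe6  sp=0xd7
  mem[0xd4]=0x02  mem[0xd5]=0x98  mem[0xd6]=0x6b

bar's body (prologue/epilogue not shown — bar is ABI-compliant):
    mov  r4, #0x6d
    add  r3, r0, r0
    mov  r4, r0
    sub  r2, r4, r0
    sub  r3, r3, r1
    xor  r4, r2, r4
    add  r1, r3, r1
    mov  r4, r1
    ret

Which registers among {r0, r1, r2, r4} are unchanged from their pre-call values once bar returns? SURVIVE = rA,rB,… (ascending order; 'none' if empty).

prologue: push r2 → mem[0xd6]=0x5d, sp=0xd6
prologue: push r3 → mem[0xd5]=0x45, sp=0xd5
body[0] mov  r4, #0x6d → r4=0x6d
body[1] add  r3, r0, r0 → r3=0x72
body[2] mov  r4, r0 → r4=0x39
body[3] sub  r2, r4, r0 → r2=0x00
body[4] sub  r3, r3, r1 → r3=0x4c
body[5] xor  r4, r2, r4 → r4=0x39
body[6] add  r1, r3, r1 → r1=0x72
body[7] mov  r4, r1 → r4=0x72
epilogue: pop r3=0x45, sp=0xd6
epilogue: pop r2=0x5d, sp=0xd7
r0: caller-saved, written=False
r1: caller-saved, written=True
r2: callee-saved, written=True
r4: caller-saved, written=True

SURVIVE = r0,r2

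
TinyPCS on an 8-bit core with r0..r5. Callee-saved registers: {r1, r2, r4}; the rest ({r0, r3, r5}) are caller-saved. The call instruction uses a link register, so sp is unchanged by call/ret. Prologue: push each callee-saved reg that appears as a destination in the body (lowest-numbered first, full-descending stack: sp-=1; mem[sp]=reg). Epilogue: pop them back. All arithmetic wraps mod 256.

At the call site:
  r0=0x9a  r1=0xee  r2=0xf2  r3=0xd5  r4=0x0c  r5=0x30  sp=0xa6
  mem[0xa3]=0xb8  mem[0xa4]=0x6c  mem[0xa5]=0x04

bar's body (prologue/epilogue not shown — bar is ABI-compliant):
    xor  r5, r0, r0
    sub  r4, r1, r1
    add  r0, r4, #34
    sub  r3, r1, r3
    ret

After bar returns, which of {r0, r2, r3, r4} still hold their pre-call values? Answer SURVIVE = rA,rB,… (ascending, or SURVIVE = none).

prologue: push r4 -> mem[0xa5]=0x0c, sp=0xa5
body[0] xor  r5, r0, r0 -> r5=0x00
body[1] sub  r4, r1, r1 -> r4=0x00
body[2] add  r0, r4, #34 -> r0=0x22
body[3] sub  r3, r1, r3 -> r3=0x19
epilogue: pop r4=0x0c, sp=0xa6
r0: caller-saved, written=True
r2: callee-saved, written=False
r3: caller-saved, written=True
r4: callee-saved, written=True

SURVIVE = r2,r4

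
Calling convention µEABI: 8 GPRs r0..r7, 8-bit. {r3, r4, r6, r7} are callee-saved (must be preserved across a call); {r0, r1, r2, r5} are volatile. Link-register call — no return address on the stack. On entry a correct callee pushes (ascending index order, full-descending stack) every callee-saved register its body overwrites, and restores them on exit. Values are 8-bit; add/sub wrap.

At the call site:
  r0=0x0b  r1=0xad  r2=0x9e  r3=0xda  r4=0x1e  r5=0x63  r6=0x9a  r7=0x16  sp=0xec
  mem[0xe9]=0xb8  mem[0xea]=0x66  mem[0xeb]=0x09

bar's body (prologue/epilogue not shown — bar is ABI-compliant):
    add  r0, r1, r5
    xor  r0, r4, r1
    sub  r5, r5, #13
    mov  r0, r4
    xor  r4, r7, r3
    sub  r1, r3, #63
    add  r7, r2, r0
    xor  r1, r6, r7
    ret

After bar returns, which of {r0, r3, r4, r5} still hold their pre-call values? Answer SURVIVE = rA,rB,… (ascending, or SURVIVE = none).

prologue: push r4 → mem[0xeb]=0x1e, sp=0xeb
prologue: push r7 → mem[0xea]=0x16, sp=0xea
body[0] add  r0, r1, r5 → r0=0x10
body[1] xor  r0, r4, r1 → r0=0xb3
body[2] sub  r5, r5, #13 → r5=0x56
body[3] mov  r0, r4 → r0=0x1e
body[4] xor  r4, r7, r3 → r4=0xcc
body[5] sub  r1, r3, #63 → r1=0x9b
body[6] add  r7, r2, r0 → r7=0xbc
body[7] xor  r1, r6, r7 → r1=0x26
epilogue: pop r7=0x16, sp=0xeb
epilogue: pop r4=0x1e, sp=0xec
r0: caller-saved, written=True
r3: callee-saved, written=False
r4: callee-saved, written=True
r5: caller-saved, written=True

SURVIVE = r3,r4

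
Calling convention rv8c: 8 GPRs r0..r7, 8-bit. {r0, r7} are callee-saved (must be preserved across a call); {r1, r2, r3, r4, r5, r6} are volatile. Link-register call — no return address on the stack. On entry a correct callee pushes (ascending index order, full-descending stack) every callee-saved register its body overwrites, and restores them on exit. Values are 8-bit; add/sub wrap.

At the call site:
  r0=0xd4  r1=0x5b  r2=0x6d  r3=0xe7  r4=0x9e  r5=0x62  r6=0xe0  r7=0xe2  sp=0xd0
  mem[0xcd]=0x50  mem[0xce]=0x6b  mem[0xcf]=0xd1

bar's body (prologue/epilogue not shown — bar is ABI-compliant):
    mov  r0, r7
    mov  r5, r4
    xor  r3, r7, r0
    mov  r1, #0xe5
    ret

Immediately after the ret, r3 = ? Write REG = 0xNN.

REG = 0x00

prologue: push r0 → mem[0xcf]=0xd4, sp=0xcf
body[0] mov  r0, r7 → r0=0xe2
body[1] mov  r5, r4 → r5=0x9e
body[2] xor  r3, r7, r0 → r3=0x00
body[3] mov  r1, #0xe5 → r1=0xe5
epilogue: pop r0=0xd4, sp=0xd0
r3 is caller-saved → body value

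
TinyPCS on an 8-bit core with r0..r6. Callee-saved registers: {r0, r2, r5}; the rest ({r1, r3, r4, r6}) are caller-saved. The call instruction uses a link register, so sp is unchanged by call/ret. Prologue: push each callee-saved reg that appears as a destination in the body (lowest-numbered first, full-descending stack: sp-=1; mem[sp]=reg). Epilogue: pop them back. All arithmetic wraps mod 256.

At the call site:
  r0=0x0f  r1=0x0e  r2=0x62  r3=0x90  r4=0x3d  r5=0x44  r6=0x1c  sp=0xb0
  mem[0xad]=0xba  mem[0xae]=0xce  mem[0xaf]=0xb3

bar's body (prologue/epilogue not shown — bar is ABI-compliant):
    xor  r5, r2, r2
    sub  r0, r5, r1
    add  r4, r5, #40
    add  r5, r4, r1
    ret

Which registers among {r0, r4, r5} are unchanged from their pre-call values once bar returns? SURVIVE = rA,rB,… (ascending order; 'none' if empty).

prologue: push r0 -> mem[0xaf]=0x0f, sp=0xaf
prologue: push r5 -> mem[0xae]=0x44, sp=0xae
body[0] xor  r5, r2, r2 -> r5=0x00
body[1] sub  r0, r5, r1 -> r0=0xf2
body[2] add  r4, r5, #40 -> r4=0x28
body[3] add  r5, r4, r1 -> r5=0x36
epilogue: pop r5=0x44, sp=0xaf
epilogue: pop r0=0x0f, sp=0xb0
r0: callee-saved, written=True
r4: caller-saved, written=True
r5: callee-saved, written=True

SURVIVE = r0,r5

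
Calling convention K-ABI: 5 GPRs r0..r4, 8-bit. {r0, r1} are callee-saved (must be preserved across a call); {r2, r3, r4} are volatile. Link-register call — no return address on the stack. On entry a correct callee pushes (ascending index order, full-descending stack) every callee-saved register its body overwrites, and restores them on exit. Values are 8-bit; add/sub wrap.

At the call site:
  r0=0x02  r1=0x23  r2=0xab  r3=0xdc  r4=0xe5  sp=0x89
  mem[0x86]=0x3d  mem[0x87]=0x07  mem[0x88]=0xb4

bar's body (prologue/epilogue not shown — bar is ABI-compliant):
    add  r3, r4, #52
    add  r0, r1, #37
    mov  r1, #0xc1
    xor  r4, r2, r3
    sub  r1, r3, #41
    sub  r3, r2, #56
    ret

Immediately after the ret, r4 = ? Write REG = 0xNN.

prologue: push r0 → mem[0x88]=0x02, sp=0x88
prologue: push r1 → mem[0x87]=0x23, sp=0x87
body[0] add  r3, r4, #52 → r3=0x19
body[1] add  r0, r1, #37 → r0=0x48
body[2] mov  r1, #0xc1 → r1=0xc1
body[3] xor  r4, r2, r3 → r4=0xb2
body[4] sub  r1, r3, #41 → r1=0xf0
body[5] sub  r3, r2, #56 → r3=0x73
epilogue: pop r1=0x23, sp=0x88
epilogue: pop r0=0x02, sp=0x89
r4 is caller-saved → body value

REG = 0xb2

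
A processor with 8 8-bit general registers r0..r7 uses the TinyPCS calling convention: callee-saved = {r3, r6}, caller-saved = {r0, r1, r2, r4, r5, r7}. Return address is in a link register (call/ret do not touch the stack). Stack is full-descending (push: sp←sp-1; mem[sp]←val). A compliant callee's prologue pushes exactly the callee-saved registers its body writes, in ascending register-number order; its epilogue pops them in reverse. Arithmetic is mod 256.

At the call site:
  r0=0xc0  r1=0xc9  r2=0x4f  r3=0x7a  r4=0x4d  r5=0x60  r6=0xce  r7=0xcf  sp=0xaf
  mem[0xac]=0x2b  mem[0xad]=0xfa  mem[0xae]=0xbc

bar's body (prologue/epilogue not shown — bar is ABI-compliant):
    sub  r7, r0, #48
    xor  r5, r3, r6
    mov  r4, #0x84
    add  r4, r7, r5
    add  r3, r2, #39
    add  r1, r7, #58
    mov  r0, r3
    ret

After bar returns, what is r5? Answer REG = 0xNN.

prologue: push r3 → mem[0xae]=0x7a, sp=0xae
body[0] sub  r7, r0, #48 → r7=0x90
body[1] xor  r5, r3, r6 → r5=0xb4
body[2] mov  r4, #0x84 → r4=0x84
body[3] add  r4, r7, r5 → r4=0x44
body[4] add  r3, r2, #39 → r3=0x76
body[5] add  r1, r7, #58 → r1=0xca
body[6] mov  r0, r3 → r0=0x76
epilogue: pop r3=0x7a, sp=0xaf
r5 is caller-saved → body value

REG = 0xb4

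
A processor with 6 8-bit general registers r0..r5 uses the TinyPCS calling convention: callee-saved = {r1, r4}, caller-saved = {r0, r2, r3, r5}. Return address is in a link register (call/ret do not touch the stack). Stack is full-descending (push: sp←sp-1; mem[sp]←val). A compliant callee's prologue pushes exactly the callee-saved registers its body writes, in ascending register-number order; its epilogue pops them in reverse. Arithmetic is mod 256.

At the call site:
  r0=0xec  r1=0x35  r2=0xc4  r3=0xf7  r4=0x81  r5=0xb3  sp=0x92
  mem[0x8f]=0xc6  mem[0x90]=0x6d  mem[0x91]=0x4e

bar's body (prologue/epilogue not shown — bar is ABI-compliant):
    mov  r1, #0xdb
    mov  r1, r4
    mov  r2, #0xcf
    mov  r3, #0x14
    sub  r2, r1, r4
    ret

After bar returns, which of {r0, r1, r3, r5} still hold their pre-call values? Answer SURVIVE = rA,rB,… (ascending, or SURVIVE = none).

SURVIVE = r0,r1,r5

prologue: push r1 → mem[0x91]=0x35, sp=0x91
body[0] mov  r1, #0xdb → r1=0xdb
body[1] mov  r1, r4 → r1=0x81
body[2] mov  r2, #0xcf → r2=0xcf
body[3] mov  r3, #0x14 → r3=0x14
body[4] sub  r2, r1, r4 → r2=0x00
epilogue: pop r1=0x35, sp=0x92
r0: caller-saved, written=False
r1: callee-saved, written=True
r3: caller-saved, written=True
r5: caller-saved, written=False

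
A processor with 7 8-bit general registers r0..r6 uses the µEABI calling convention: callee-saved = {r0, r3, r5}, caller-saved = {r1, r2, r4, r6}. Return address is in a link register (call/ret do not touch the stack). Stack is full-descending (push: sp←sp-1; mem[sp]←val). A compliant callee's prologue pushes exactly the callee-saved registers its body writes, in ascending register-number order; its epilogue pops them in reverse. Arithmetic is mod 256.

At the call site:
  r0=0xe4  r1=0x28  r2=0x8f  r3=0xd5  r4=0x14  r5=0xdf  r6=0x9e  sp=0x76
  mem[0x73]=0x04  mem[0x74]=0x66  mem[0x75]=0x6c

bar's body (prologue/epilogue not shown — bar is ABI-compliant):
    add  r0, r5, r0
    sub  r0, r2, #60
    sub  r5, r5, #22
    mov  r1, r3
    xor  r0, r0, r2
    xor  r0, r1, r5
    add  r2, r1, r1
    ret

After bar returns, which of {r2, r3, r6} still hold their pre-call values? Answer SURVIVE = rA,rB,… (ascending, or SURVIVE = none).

prologue: push r0 → mem[0x75]=0xe4, sp=0x75
prologue: push r5 → mem[0x74]=0xdf, sp=0x74
body[0] add  r0, r5, r0 → r0=0xc3
body[1] sub  r0, r2, #60 → r0=0x53
body[2] sub  r5, r5, #22 → r5=0xc9
body[3] mov  r1, r3 → r1=0xd5
body[4] xor  r0, r0, r2 → r0=0xdc
body[5] xor  r0, r1, r5 → r0=0x1c
body[6] add  r2, r1, r1 → r2=0xaa
epilogue: pop r5=0xdf, sp=0x75
epilogue: pop r0=0xe4, sp=0x76
r2: caller-saved, written=True
r3: callee-saved, written=False
r6: caller-saved, written=False

SURVIVE = r3,r6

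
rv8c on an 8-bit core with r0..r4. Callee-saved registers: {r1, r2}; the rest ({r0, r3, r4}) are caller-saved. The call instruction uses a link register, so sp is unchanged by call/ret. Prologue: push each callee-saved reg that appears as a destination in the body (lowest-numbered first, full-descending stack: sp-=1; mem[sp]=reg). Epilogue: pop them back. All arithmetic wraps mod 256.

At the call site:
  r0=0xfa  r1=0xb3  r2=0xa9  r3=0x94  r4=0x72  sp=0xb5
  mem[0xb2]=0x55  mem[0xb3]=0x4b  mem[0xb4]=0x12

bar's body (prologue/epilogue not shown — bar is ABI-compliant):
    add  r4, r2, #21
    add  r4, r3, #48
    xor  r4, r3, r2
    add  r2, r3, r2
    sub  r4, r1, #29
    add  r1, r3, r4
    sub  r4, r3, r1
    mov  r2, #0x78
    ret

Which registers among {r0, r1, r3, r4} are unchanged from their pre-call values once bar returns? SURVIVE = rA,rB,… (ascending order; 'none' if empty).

prologue: push r1 -> mem[0xb4]=0xb3, sp=0xb4
prologue: push r2 -> mem[0xb3]=0xa9, sp=0xb3
body[0] add  r4, r2, #21 -> r4=0xbe
body[1] add  r4, r3, #48 -> r4=0xc4
body[2] xor  r4, r3, r2 -> r4=0x3d
body[3] add  r2, r3, r2 -> r2=0x3d
body[4] sub  r4, r1, #29 -> r4=0x96
body[5] add  r1, r3, r4 -> r1=0x2a
body[6] sub  r4, r3, r1 -> r4=0x6a
body[7] mov  r2, #0x78 -> r2=0x78
epilogue: pop r2=0xa9, sp=0xb4
epilogue: pop r1=0xb3, sp=0xb5
r0: caller-saved, written=False
r1: callee-saved, written=True
r3: caller-saved, written=False
r4: caller-saved, written=True

SURVIVE = r0,r1,r3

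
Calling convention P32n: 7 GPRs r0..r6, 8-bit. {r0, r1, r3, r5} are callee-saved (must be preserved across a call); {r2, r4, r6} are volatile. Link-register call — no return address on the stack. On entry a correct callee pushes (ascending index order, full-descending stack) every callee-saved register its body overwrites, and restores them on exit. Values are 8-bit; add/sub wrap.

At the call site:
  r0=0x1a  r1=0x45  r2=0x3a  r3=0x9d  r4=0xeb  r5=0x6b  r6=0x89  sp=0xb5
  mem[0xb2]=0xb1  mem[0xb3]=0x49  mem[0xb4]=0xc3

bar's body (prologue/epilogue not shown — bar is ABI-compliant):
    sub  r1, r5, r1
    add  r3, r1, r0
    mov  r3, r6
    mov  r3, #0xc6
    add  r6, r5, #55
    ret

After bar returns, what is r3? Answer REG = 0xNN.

REG = 0x9d

prologue: push r1 -> mem[0xb4]=0x45, sp=0xb4
prologue: push r3 -> mem[0xb3]=0x9d, sp=0xb3
body[0] sub  r1, r5, r1 -> r1=0x26
body[1] add  r3, r1, r0 -> r3=0x40
body[2] mov  r3, r6 -> r3=0x89
body[3] mov  r3, #0xc6 -> r3=0xc6
body[4] add  r6, r5, #55 -> r6=0xa2
epilogue: pop r3=0x9d, sp=0xb4
epilogue: pop r1=0x45, sp=0xb5
r3 is callee-saved -> restored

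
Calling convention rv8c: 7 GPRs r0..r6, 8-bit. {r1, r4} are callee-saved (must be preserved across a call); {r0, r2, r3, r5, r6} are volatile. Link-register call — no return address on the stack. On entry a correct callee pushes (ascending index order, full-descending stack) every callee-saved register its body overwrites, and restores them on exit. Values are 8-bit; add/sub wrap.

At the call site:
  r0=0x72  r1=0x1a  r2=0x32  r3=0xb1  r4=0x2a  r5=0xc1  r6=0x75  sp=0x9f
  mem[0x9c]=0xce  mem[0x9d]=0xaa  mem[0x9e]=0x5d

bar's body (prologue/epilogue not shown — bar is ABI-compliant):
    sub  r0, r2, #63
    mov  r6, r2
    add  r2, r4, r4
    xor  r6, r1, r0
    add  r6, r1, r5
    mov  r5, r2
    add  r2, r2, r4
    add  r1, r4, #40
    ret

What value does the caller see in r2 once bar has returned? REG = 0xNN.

REG = 0x7e

prologue: push r1 -> mem[0x9e]=0x1a, sp=0x9e
body[0] sub  r0, r2, #63 -> r0=0xf3
body[1] mov  r6, r2 -> r6=0x32
body[2] add  r2, r4, r4 -> r2=0x54
body[3] xor  r6, r1, r0 -> r6=0xe9
body[4] add  r6, r1, r5 -> r6=0xdb
body[5] mov  r5, r2 -> r5=0x54
body[6] add  r2, r2, r4 -> r2=0x7e
body[7] add  r1, r4, #40 -> r1=0x52
epilogue: pop r1=0x1a, sp=0x9f
r2 is caller-saved -> body value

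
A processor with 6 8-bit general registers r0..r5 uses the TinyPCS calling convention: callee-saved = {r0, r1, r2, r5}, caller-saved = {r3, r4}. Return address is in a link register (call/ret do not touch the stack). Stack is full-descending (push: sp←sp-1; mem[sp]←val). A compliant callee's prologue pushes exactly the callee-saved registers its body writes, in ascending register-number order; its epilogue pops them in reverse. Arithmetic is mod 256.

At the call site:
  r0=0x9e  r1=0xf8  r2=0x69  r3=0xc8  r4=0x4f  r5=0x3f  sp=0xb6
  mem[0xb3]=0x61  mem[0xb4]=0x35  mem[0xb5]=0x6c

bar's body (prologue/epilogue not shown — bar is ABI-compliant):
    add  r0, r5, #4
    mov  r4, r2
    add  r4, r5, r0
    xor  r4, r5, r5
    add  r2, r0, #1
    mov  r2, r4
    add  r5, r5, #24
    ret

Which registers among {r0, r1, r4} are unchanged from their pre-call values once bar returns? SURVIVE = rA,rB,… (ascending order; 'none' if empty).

SURVIVE = r0,r1

prologue: push r0 -> mem[0xb5]=0x9e, sp=0xb5
prologue: push r2 -> mem[0xb4]=0x69, sp=0xb4
prologue: push r5 -> mem[0xb3]=0x3f, sp=0xb3
body[0] add  r0, r5, #4 -> r0=0x43
body[1] mov  r4, r2 -> r4=0x69
body[2] add  r4, r5, r0 -> r4=0x82
body[3] xor  r4, r5, r5 -> r4=0x00
body[4] add  r2, r0, #1 -> r2=0x44
body[5] mov  r2, r4 -> r2=0x00
body[6] add  r5, r5, #24 -> r5=0x57
epilogue: pop r5=0x3f, sp=0xb4
epilogue: pop r2=0x69, sp=0xb5
epilogue: pop r0=0x9e, sp=0xb6
r0: callee-saved, written=True
r1: callee-saved, written=False
r4: caller-saved, written=True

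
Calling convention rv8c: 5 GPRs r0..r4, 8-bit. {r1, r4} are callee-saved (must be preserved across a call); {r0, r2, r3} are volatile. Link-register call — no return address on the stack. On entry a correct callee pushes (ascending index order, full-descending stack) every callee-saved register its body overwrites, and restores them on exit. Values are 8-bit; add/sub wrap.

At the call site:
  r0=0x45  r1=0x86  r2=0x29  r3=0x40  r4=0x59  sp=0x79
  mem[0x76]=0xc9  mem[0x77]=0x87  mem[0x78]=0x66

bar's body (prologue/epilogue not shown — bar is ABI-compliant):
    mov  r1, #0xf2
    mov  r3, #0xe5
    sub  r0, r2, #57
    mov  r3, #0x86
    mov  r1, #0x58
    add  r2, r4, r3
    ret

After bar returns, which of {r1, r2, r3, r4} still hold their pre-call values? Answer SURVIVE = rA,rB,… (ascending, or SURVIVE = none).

SURVIVE = r1,r4

prologue: push r1 -> mem[0x78]=0x86, sp=0x78
body[0] mov  r1, #0xf2 -> r1=0xf2
body[1] mov  r3, #0xe5 -> r3=0xe5
body[2] sub  r0, r2, #57 -> r0=0xf0
body[3] mov  r3, #0x86 -> r3=0x86
body[4] mov  r1, #0x58 -> r1=0x58
body[5] add  r2, r4, r3 -> r2=0xdf
epilogue: pop r1=0x86, sp=0x79
r1: callee-saved, written=True
r2: caller-saved, written=True
r3: caller-saved, written=True
r4: callee-saved, written=False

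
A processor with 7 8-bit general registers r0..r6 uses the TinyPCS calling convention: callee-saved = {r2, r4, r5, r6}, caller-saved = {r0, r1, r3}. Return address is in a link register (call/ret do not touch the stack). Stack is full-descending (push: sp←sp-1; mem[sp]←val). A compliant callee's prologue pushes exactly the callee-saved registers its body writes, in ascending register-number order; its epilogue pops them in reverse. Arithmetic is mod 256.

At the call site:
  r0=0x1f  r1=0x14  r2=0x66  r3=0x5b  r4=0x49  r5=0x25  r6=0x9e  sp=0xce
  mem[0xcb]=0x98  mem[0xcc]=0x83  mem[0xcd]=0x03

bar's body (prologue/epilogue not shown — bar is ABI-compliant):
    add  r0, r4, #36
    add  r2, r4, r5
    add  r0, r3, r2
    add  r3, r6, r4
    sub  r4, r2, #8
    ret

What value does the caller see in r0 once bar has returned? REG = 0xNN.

prologue: push r2 → mem[0xcd]=0x66, sp=0xcd
prologue: push r4 → mem[0xcc]=0x49, sp=0xcc
body[0] add  r0, r4, #36 → r0=0x6d
body[1] add  r2, r4, r5 → r2=0x6e
body[2] add  r0, r3, r2 → r0=0xc9
body[3] add  r3, r6, r4 → r3=0xe7
body[4] sub  r4, r2, #8 → r4=0x66
epilogue: pop r4=0x49, sp=0xcd
epilogue: pop r2=0x66, sp=0xce
r0 is caller-saved → body value

REG = 0xc9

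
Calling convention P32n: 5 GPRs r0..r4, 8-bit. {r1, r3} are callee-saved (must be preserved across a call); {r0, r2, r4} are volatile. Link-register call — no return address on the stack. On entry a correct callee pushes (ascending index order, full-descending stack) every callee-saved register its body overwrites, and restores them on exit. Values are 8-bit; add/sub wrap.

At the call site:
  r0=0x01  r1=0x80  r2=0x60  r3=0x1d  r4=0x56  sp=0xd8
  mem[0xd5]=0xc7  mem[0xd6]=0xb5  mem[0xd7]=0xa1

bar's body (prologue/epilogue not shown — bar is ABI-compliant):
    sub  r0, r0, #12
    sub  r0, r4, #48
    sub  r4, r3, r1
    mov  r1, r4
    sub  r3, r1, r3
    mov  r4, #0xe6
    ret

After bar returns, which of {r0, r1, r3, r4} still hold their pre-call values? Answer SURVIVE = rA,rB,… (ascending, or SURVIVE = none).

SURVIVE = r1,r3

prologue: push r1 -> mem[0xd7]=0x80, sp=0xd7
prologue: push r3 -> mem[0xd6]=0x1d, sp=0xd6
body[0] sub  r0, r0, #12 -> r0=0xf5
body[1] sub  r0, r4, #48 -> r0=0x26
body[2] sub  r4, r3, r1 -> r4=0x9d
body[3] mov  r1, r4 -> r1=0x9d
body[4] sub  r3, r1, r3 -> r3=0x80
body[5] mov  r4, #0xe6 -> r4=0xe6
epilogue: pop r3=0x1d, sp=0xd7
epilogue: pop r1=0x80, sp=0xd8
r0: caller-saved, written=True
r1: callee-saved, written=True
r3: callee-saved, written=True
r4: caller-saved, written=True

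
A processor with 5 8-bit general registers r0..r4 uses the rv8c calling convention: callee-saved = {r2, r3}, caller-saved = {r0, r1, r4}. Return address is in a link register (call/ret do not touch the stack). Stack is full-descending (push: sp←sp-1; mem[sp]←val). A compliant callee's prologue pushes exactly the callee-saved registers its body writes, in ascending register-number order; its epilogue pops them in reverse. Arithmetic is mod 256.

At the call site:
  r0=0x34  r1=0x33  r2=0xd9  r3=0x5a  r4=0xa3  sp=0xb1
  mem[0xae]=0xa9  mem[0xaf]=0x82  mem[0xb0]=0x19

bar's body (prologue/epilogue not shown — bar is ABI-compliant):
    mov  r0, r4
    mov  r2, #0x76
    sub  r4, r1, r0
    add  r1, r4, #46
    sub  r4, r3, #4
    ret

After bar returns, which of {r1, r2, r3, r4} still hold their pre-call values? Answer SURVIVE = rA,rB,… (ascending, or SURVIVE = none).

SURVIVE = r2,r3

prologue: push r2 -> mem[0xb0]=0xd9, sp=0xb0
body[0] mov  r0, r4 -> r0=0xa3
body[1] mov  r2, #0x76 -> r2=0x76
body[2] sub  r4, r1, r0 -> r4=0x90
body[3] add  r1, r4, #46 -> r1=0xbe
body[4] sub  r4, r3, #4 -> r4=0x56
epilogue: pop r2=0xd9, sp=0xb1
r1: caller-saved, written=True
r2: callee-saved, written=True
r3: callee-saved, written=False
r4: caller-saved, written=True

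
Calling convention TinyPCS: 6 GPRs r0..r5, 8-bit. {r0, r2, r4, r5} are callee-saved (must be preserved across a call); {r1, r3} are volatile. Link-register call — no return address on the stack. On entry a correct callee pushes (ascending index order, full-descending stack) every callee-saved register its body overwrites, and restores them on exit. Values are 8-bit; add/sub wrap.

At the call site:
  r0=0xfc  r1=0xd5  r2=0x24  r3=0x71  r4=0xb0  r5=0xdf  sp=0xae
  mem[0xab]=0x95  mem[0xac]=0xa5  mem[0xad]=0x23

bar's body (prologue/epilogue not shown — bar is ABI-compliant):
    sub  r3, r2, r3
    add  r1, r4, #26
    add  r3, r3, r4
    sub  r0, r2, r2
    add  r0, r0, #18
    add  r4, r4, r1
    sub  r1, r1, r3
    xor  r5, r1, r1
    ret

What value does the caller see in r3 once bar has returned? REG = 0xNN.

REG = 0x63

prologue: push r0 → mem[0xad]=0xfc, sp=0xad
prologue: push r4 → mem[0xac]=0xb0, sp=0xac
prologue: push r5 → mem[0xab]=0xdf, sp=0xab
body[0] sub  r3, r2, r3 → r3=0xb3
body[1] add  r1, r4, #26 → r1=0xca
body[2] add  r3, r3, r4 → r3=0x63
body[3] sub  r0, r2, r2 → r0=0x00
body[4] add  r0, r0, #18 → r0=0x12
body[5] add  r4, r4, r1 → r4=0x7a
body[6] sub  r1, r1, r3 → r1=0x67
body[7] xor  r5, r1, r1 → r5=0x00
epilogue: pop r5=0xdf, sp=0xac
epilogue: pop r4=0xb0, sp=0xad
epilogue: pop r0=0xfc, sp=0xae
r3 is caller-saved → body value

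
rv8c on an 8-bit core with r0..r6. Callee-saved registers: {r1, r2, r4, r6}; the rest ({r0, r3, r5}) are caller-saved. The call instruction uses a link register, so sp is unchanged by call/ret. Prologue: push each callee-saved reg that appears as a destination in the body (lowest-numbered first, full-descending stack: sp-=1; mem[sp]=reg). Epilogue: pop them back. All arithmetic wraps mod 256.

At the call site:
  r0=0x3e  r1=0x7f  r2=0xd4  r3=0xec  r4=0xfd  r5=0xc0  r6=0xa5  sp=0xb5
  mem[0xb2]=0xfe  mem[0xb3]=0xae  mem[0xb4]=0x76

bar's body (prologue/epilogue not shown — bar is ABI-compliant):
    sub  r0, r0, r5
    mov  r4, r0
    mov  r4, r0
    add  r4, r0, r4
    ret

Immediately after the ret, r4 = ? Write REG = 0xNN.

REG = 0xfd

prologue: push r4 → mem[0xb4]=0xfd, sp=0xb4
body[0] sub  r0, r0, r5 → r0=0x7e
body[1] mov  r4, r0 → r4=0x7e
body[2] mov  r4, r0 → r4=0x7e
body[3] add  r4, r0, r4 → r4=0xfc
epilogue: pop r4=0xfd, sp=0xb5
r4 is callee-saved → restored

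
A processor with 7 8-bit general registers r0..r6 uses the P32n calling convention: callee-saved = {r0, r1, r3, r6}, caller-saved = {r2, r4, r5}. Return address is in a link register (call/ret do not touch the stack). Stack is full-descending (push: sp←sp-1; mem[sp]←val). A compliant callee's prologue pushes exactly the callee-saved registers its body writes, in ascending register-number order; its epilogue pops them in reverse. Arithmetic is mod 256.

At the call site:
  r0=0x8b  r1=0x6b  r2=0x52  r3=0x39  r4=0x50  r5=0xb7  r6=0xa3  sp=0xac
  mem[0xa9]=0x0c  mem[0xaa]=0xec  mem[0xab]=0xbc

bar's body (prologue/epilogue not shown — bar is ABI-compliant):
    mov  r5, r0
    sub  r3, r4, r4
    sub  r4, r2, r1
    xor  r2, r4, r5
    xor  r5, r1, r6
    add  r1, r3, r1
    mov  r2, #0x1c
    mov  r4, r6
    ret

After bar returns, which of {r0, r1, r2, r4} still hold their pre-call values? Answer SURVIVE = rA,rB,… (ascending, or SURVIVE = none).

prologue: push r1 -> mem[0xab]=0x6b, sp=0xab
prologue: push r3 -> mem[0xaa]=0x39, sp=0xaa
body[0] mov  r5, r0 -> r5=0x8b
body[1] sub  r3, r4, r4 -> r3=0x00
body[2] sub  r4, r2, r1 -> r4=0xe7
body[3] xor  r2, r4, r5 -> r2=0x6c
body[4] xor  r5, r1, r6 -> r5=0xc8
body[5] add  r1, r3, r1 -> r1=0x6b
body[6] mov  r2, #0x1c -> r2=0x1c
body[7] mov  r4, r6 -> r4=0xa3
epilogue: pop r3=0x39, sp=0xab
epilogue: pop r1=0x6b, sp=0xac
r0: callee-saved, written=False
r1: callee-saved, written=True
r2: caller-saved, written=True
r4: caller-saved, written=True

SURVIVE = r0,r1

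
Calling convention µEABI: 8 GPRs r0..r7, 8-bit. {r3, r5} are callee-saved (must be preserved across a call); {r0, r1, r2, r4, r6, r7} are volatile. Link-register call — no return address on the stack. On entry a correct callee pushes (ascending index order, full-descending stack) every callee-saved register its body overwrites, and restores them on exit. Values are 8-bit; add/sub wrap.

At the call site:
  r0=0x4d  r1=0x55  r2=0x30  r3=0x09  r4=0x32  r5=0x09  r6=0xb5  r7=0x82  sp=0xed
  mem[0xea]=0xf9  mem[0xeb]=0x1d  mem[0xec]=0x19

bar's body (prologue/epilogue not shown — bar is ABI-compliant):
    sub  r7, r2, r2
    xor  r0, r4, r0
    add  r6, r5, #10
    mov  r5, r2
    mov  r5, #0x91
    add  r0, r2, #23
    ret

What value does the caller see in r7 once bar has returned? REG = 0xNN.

prologue: push r5 → mem[0xec]=0x09, sp=0xec
body[0] sub  r7, r2, r2 → r7=0x00
body[1] xor  r0, r4, r0 → r0=0x7f
body[2] add  r6, r5, #10 → r6=0x13
body[3] mov  r5, r2 → r5=0x30
body[4] mov  r5, #0x91 → r5=0x91
body[5] add  r0, r2, #23 → r0=0x47
epilogue: pop r5=0x09, sp=0xed
r7 is caller-saved → body value

REG = 0x00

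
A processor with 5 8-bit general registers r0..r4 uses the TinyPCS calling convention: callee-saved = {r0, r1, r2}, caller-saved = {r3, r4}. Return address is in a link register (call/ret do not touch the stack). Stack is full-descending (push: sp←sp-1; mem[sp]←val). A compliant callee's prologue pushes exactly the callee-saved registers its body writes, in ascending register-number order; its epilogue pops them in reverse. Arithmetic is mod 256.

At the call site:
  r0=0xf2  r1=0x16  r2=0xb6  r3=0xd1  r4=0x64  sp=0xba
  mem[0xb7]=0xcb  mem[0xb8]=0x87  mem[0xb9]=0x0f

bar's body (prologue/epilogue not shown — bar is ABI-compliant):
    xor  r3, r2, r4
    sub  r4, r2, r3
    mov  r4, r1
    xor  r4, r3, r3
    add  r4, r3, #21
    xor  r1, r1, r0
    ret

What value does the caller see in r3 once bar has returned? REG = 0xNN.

prologue: push r1 → mem[0xb9]=0x16, sp=0xb9
body[0] xor  r3, r2, r4 → r3=0xd2
body[1] sub  r4, r2, r3 → r4=0xe4
body[2] mov  r4, r1 → r4=0x16
body[3] xor  r4, r3, r3 → r4=0x00
body[4] add  r4, r3, #21 → r4=0xe7
body[5] xor  r1, r1, r0 → r1=0xe4
epilogue: pop r1=0x16, sp=0xba
r3 is caller-saved → body value

REG = 0xd2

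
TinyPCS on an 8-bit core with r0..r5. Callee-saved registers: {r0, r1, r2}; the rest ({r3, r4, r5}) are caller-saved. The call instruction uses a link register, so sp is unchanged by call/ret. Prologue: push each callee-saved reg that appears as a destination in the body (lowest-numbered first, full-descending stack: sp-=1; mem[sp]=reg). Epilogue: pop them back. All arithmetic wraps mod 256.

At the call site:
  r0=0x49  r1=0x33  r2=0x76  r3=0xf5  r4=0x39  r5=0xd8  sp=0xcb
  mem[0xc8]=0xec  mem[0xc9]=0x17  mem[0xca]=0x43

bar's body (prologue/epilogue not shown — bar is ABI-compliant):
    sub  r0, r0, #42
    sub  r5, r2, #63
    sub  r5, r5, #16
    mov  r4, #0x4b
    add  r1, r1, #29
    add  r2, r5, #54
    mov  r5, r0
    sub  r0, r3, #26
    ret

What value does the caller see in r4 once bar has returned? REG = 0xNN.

REG = 0x4b

prologue: push r0 → mem[0xca]=0x49, sp=0xca
prologue: push r1 → mem[0xc9]=0x33, sp=0xc9
prologue: push r2 → mem[0xc8]=0x76, sp=0xc8
body[0] sub  r0, r0, #42 → r0=0x1f
body[1] sub  r5, r2, #63 → r5=0x37
body[2] sub  r5, r5, #16 → r5=0x27
body[3] mov  r4, #0x4b → r4=0x4b
body[4] add  r1, r1, #29 → r1=0x50
body[5] add  r2, r5, #54 → r2=0x5d
body[6] mov  r5, r0 → r5=0x1f
body[7] sub  r0, r3, #26 → r0=0xdb
epilogue: pop r2=0x76, sp=0xc9
epilogue: pop r1=0x33, sp=0xca
epilogue: pop r0=0x49, sp=0xcb
r4 is caller-saved → body value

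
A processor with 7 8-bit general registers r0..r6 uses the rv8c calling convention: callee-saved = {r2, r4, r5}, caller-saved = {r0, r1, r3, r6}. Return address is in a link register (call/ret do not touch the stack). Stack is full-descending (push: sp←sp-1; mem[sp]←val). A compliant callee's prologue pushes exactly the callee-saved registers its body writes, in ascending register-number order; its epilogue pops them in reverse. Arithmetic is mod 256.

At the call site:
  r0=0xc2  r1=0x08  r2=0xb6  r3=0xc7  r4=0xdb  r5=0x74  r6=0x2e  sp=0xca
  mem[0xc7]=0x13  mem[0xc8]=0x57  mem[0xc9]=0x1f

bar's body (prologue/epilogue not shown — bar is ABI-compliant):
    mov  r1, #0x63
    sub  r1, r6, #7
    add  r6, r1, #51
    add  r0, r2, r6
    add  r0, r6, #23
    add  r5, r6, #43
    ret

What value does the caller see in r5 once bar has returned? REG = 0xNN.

REG = 0x74

prologue: push r5 -> mem[0xc9]=0x74, sp=0xc9
body[0] mov  r1, #0x63 -> r1=0x63
body[1] sub  r1, r6, #7 -> r1=0x27
body[2] add  r6, r1, #51 -> r6=0x5a
body[3] add  r0, r2, r6 -> r0=0x10
body[4] add  r0, r6, #23 -> r0=0x71
body[5] add  r5, r6, #43 -> r5=0x85
epilogue: pop r5=0x74, sp=0xca
r5 is callee-saved -> restored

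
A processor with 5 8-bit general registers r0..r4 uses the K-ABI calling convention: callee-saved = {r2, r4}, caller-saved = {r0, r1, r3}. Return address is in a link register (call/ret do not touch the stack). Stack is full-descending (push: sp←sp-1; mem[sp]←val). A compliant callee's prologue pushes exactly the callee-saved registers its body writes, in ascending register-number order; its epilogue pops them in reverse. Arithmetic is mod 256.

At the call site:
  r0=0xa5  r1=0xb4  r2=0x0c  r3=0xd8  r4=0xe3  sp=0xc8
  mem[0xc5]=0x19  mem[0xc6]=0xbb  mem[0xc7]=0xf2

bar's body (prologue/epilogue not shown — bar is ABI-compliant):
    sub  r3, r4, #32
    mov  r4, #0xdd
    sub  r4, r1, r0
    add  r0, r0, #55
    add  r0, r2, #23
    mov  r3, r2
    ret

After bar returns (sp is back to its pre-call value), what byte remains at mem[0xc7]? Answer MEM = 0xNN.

prologue: push r4 → mem[0xc7]=0xe3, sp=0xc7
body[0] sub  r3, r4, #32 → r3=0xc3
body[1] mov  r4, #0xdd → r4=0xdd
body[2] sub  r4, r1, r0 → r4=0x0f
body[3] add  r0, r0, #55 → r0=0xdc
body[4] add  r0, r2, #23 → r0=0x23
body[5] mov  r3, r2 → r3=0x0c
epilogue: pop r4=0xe3, sp=0xc8
prologue pushed ['r4'] at ['0xc7']

MEM = 0xe3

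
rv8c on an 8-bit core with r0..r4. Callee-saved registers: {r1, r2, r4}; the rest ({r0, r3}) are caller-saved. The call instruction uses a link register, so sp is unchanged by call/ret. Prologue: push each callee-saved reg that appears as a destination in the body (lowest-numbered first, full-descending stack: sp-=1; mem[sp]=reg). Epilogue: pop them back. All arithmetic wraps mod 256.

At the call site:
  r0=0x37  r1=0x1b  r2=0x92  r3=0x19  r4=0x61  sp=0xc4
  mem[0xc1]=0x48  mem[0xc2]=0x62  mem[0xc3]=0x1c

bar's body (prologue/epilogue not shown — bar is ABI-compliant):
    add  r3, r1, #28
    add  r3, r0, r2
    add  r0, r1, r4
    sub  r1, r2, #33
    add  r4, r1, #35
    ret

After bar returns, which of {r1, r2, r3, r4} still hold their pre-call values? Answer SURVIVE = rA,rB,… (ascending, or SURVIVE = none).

prologue: push r1 -> mem[0xc3]=0x1b, sp=0xc3
prologue: push r4 -> mem[0xc2]=0x61, sp=0xc2
body[0] add  r3, r1, #28 -> r3=0x37
body[1] add  r3, r0, r2 -> r3=0xc9
body[2] add  r0, r1, r4 -> r0=0x7c
body[3] sub  r1, r2, #33 -> r1=0x71
body[4] add  r4, r1, #35 -> r4=0x94
epilogue: pop r4=0x61, sp=0xc3
epilogue: pop r1=0x1b, sp=0xc4
r1: callee-saved, written=True
r2: callee-saved, written=False
r3: caller-saved, written=True
r4: callee-saved, written=True

SURVIVE = r1,r2,r4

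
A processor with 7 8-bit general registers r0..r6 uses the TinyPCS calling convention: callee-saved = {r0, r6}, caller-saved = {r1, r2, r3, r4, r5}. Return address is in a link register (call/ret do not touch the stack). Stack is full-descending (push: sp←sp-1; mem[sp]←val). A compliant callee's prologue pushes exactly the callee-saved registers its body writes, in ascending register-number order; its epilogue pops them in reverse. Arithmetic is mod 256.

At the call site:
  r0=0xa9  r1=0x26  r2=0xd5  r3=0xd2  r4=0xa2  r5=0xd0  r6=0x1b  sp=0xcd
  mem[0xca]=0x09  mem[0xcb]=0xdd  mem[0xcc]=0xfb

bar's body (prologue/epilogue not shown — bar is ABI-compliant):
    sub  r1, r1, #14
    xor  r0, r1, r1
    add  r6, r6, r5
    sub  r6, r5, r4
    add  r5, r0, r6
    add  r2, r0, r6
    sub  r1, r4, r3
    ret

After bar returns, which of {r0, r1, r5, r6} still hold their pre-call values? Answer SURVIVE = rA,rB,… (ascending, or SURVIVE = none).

SURVIVE = r0,r6

prologue: push r0 → mem[0xcc]=0xa9, sp=0xcc
prologue: push r6 → mem[0xcb]=0x1b, sp=0xcb
body[0] sub  r1, r1, #14 → r1=0x18
body[1] xor  r0, r1, r1 → r0=0x00
body[2] add  r6, r6, r5 → r6=0xeb
body[3] sub  r6, r5, r4 → r6=0x2e
body[4] add  r5, r0, r6 → r5=0x2e
body[5] add  r2, r0, r6 → r2=0x2e
body[6] sub  r1, r4, r3 → r1=0xd0
epilogue: pop r6=0x1b, sp=0xcc
epilogue: pop r0=0xa9, sp=0xcd
r0: callee-saved, written=True
r1: caller-saved, written=True
r5: caller-saved, written=True
r6: callee-saved, written=True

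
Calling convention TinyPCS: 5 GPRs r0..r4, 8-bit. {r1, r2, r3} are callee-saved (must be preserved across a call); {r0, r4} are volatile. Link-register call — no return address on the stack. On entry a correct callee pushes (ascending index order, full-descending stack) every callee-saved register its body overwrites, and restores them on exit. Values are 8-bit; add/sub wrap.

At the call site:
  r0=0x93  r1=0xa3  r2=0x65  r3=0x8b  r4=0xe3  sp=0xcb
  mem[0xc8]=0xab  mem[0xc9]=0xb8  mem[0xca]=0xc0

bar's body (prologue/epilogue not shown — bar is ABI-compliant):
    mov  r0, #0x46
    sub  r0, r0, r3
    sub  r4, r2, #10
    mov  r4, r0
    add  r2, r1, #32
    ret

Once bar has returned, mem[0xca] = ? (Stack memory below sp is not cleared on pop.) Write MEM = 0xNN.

MEM = 0x65

prologue: push r2 → mem[0xca]=0x65, sp=0xca
body[0] mov  r0, #0x46 → r0=0x46
body[1] sub  r0, r0, r3 → r0=0xbb
body[2] sub  r4, r2, #10 → r4=0x5b
body[3] mov  r4, r0 → r4=0xbb
body[4] add  r2, r1, #32 → r2=0xc3
epilogue: pop r2=0x65, sp=0xcb
prologue pushed ['r2'] at ['0xca']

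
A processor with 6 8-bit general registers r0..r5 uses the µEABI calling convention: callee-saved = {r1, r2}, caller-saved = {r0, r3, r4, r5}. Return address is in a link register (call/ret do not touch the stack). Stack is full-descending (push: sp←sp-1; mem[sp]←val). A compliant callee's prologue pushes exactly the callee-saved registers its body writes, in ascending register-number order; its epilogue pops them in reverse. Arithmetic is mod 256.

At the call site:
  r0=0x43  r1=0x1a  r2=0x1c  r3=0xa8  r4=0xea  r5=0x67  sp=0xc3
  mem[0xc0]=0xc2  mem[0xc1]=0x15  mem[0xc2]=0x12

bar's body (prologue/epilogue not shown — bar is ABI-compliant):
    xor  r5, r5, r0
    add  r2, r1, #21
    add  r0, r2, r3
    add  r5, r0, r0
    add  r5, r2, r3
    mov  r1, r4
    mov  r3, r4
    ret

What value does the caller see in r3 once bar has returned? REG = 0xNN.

prologue: push r1 -> mem[0xc2]=0x1a, sp=0xc2
prologue: push r2 -> mem[0xc1]=0x1c, sp=0xc1
body[0] xor  r5, r5, r0 -> r5=0x24
body[1] add  r2, r1, #21 -> r2=0x2f
body[2] add  r0, r2, r3 -> r0=0xd7
body[3] add  r5, r0, r0 -> r5=0xae
body[4] add  r5, r2, r3 -> r5=0xd7
body[5] mov  r1, r4 -> r1=0xea
body[6] mov  r3, r4 -> r3=0xea
epilogue: pop r2=0x1c, sp=0xc2
epilogue: pop r1=0x1a, sp=0xc3
r3 is caller-saved -> body value

REG = 0xea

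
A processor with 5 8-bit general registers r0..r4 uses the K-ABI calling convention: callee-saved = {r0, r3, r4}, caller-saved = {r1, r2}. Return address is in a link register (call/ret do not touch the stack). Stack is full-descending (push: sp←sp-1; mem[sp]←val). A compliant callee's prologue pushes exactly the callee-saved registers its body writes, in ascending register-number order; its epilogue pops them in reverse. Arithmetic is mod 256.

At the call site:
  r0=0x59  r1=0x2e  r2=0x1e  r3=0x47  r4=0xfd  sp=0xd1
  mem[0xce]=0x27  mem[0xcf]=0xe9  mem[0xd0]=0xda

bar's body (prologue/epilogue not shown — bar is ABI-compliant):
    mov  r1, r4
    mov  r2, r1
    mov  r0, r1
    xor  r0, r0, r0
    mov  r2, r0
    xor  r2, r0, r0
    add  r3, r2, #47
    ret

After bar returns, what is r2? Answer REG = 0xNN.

prologue: push r0 -> mem[0xd0]=0x59, sp=0xd0
prologue: push r3 -> mem[0xcf]=0x47, sp=0xcf
body[0] mov  r1, r4 -> r1=0xfd
body[1] mov  r2, r1 -> r2=0xfd
body[2] mov  r0, r1 -> r0=0xfd
body[3] xor  r0, r0, r0 -> r0=0x00
body[4] mov  r2, r0 -> r2=0x00
body[5] xor  r2, r0, r0 -> r2=0x00
body[6] add  r3, r2, #47 -> r3=0x2f
epilogue: pop r3=0x47, sp=0xd0
epilogue: pop r0=0x59, sp=0xd1
r2 is caller-saved -> body value

REG = 0x00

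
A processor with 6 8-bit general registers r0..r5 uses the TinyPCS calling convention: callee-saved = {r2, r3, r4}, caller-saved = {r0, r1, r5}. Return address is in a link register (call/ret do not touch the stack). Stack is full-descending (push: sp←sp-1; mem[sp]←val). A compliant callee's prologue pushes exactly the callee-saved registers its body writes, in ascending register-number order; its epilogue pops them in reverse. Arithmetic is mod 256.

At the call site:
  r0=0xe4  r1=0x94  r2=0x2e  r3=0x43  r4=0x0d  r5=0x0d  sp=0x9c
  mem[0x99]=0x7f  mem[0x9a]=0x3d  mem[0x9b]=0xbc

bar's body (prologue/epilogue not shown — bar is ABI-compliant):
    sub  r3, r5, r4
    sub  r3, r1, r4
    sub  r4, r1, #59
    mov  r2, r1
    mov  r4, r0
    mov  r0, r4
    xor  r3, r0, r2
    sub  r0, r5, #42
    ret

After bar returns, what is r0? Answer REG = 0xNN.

prologue: push r2 → mem[0x9b]=0x2e, sp=0x9b
prologue: push r3 → mem[0x9a]=0x43, sp=0x9a
prologue: push r4 → mem[0x99]=0x0d, sp=0x99
body[0] sub  r3, r5, r4 → r3=0x00
body[1] sub  r3, r1, r4 → r3=0x87
body[2] sub  r4, r1, #59 → r4=0x59
body[3] mov  r2, r1 → r2=0x94
body[4] mov  r4, r0 → r4=0xe4
body[5] mov  r0, r4 → r0=0xe4
body[6] xor  r3, r0, r2 → r3=0x70
body[7] sub  r0, r5, #42 → r0=0xe3
epilogue: pop r4=0x0d, sp=0x9a
epilogue: pop r3=0x43, sp=0x9b
epilogue: pop r2=0x2e, sp=0x9c
r0 is caller-saved → body value

REG = 0xe3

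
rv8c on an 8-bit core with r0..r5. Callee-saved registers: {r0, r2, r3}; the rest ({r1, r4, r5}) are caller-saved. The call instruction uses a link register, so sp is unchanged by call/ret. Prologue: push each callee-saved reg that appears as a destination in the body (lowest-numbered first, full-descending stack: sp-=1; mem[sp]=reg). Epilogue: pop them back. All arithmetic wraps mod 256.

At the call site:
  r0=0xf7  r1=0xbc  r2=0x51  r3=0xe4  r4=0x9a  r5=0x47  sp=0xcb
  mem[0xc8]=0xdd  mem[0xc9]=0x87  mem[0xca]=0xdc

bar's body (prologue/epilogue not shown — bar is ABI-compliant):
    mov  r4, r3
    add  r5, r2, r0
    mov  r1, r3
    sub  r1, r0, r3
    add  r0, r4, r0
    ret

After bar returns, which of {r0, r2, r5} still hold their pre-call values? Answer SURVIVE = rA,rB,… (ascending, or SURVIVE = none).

SURVIVE = r0,r2

prologue: push r0 → mem[0xca]=0xf7, sp=0xca
body[0] mov  r4, r3 → r4=0xe4
body[1] add  r5, r2, r0 → r5=0x48
body[2] mov  r1, r3 → r1=0xe4
body[3] sub  r1, r0, r3 → r1=0x13
body[4] add  r0, r4, r0 → r0=0xdb
epilogue: pop r0=0xf7, sp=0xcb
r0: callee-saved, written=True
r2: callee-saved, written=False
r5: caller-saved, written=True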